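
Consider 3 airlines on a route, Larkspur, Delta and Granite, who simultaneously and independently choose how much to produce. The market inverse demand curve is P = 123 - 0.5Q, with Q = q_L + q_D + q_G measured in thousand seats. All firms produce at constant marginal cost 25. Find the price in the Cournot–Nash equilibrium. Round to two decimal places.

Each firm earns π_i = (123 - 0.5Q)q_i - 25q_i.
Setting ∂π_i/∂q_i = 0 with rivals' quantities fixed: 98 - q_i - (1/2)·Σ_{j≠i} q_j = 0.
With identical firms every q_j equals q_i, so Σ_{j≠i} q_j = 2q_i and 98 = 2q_i, giving q_i = 49.
Total output Q = 147, so price P = 123 - (1/2)·147 = 99/2.

49.50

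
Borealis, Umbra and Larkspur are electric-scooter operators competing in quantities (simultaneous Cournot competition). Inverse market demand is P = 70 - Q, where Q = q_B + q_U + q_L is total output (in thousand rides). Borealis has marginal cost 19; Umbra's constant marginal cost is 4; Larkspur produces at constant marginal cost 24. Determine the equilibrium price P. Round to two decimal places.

Borealis's profit: π_B = (70 - Q)q_B - (19q_B). Setting ∂π_B/∂q_B = 0: 51 - 2q_B - (q_U + q_L) = 0.
Umbra's first-order condition: 66 - 2q_U - (q_B + q_L) = 0.
Larkspur's profit: π_L = (70 - Q)q_L - (24q_L). Setting ∂π_L/∂q_L = 0: 46 - 2q_L - (q_B + q_U) = 0.
Adding the 3 conditions: 163 − 2Q − 2Q = 0, i.e. Q = 163/4.
Back-substituting: q_B = (51 − 163/4) = 41/4, q_U = (66 − 163/4) = 101/4, q_L = (46 − 163/4) = 21/4.
Total output Q = 163/4, so price P = 70 - 163/4 = 117/4.

29.25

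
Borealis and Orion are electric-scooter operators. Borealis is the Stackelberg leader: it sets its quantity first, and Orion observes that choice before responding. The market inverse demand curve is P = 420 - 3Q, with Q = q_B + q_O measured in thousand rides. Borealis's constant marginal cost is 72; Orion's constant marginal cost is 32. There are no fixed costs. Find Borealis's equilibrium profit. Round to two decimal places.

Solve by backward induction. Given q_B, the follower Orion maximises π_O = (420 - 3q_B - 3q_O)q_O - 32q_O.
Setting the follower's marginal profit to zero, 388 - 3q_B - 6q_O = 0, i.e. q_O = (388 - 3q_B)/6.
The leader anticipates this reaction. Substituting into P = 420 - 3Q gives P = 226 - (3/2)q_B, so π_B = (226 - (3/2)q_B)q_B - 72q_B.
Maximising: ∂π_B/∂q_B = 154 - 3q_B = 0, giving q_B = 154/3.
Then q_O = (388 - 3·(154/3))/6 = 39.
Price P = 420 - 3·(271/3) = 149.
Borealis's profit: (149 - 72)·(154/3) = 3952.6667.

3952.67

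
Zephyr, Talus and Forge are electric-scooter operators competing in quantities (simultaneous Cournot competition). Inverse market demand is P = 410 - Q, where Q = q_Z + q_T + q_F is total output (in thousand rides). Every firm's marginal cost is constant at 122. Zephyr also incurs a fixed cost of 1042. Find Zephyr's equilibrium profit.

4142

A representative firm's profit is π_i = q_i(410 - Q) - 122q_i.
Setting ∂π_i/∂q_i = 0 with rivals' quantities fixed: 288 - 2q_i - Σ_{j≠i} q_j = 0.
By symmetry each firm produces the same amount; substituting Σ_{j≠i} q_j = 2q_i yields q_i = 288/4 = 72.
Price P = 410 - 216 = 194.
Zephyr's profit: (194 - 122)·72 - 1042 = 4142.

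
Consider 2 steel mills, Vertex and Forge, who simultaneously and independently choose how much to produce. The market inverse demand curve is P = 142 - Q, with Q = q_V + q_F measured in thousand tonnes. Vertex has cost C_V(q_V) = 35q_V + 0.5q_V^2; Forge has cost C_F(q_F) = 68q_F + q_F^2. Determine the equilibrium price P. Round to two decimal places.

Vertex's profit: π_V = (142 - Q)q_V - (35q_V + (1/2)q_V²). Setting ∂π_V/∂q_V = 0: 107 - 3q_V - (q_F) = 0.
Forge's profit: π_F = (142 - Q)q_F - (68q_F + q_F²). Setting ∂π_F/∂q_F = 0: 74 - 4q_F - (q_V) = 0.
Rearranging gives the reaction functions q_V = (107 - q_F)/3 and q_F = (74 - q_V)/4.
Solving the pair: q_V = 354/11, q_F = 115/11.
Total output Q = 469/11, so price P = 142 - 469/11 = 1093/11.

99.36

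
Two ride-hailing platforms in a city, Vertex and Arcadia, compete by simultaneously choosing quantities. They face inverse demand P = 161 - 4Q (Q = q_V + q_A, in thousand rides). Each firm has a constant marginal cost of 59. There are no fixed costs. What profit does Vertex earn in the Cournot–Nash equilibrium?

A representative firm's profit is π_i = q_i(161 - 4Q) - 59q_i.
First-order condition (treating rivals' output as given): 102 - 8q_i - 4q_j = 0.
By symmetry each firm produces the same amount; substituting q_j = q_i yields q_i = 102/12 = 17/2.
Price P = 161 - 4·17 = 93.
Vertex's profit: (93 - 59)·(17/2) = 289.

289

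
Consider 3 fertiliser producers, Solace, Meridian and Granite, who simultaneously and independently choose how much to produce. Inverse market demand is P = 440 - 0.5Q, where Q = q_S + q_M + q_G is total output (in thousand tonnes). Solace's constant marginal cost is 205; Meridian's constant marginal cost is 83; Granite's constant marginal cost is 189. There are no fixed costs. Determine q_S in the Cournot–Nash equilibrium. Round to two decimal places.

Solace's profit: π_S = (440 - 0.5Q)q_S - (205q_S). Setting ∂π_S/∂q_S = 0: 235 - q_S - (1/2)(q_M + q_G) = 0.
Meridian's profit: π_M = (440 - 0.5Q)q_M - (83q_M). Setting ∂π_M/∂q_M = 0: 357 - q_M - (1/2)(q_S + q_G) = 0.
Granite's profit: π_G = (440 - 0.5Q)q_G - (189q_G). Setting ∂π_G/∂q_G = 0: 251 - q_G - (1/2)(q_S + q_M) = 0.
Adding the 3 first-order conditions: 843 − 2Q = 0, so Q = 843/2.
Back-substituting: q_S = (235 − 843/4)/(1/2) = 97/2, q_M = (357 − 843/4)/(1/2) = 585/2, q_G = (251 − 843/4)/(1/2) = 161/2.

48.50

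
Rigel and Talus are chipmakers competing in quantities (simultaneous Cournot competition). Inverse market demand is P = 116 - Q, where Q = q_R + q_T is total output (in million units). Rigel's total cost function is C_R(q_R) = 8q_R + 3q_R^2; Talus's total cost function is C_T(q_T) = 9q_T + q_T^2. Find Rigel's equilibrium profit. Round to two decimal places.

439.65

Rigel's profit: π_R = (116 - Q)q_R - (8q_R + 3q_R²). Setting ∂π_R/∂q_R = 0: 108 - 8q_R - (q_T) = 0.
Talus's first-order condition: 107 - 4q_T - (q_R) = 0.
So q_R = (108 - q_T)/8 and q_T = (107 - q_R)/4.
Substituting one into the other gives q_R = 325/31 and q_T = 748/31.
Price P = 116 - 1073/31 = 81.3871.
Rigel's profit: 81.3871·(325/31) - 8·(325/31) - 3(325/31)² = 439.6462.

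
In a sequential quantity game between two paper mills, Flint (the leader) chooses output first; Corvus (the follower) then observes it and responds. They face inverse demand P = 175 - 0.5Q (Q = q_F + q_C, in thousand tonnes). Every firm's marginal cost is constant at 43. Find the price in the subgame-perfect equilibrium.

76

The follower Corvus best-responds to any q_F: π_C = (175 - 0.5Q)q_C - 43q_C.
Follower FOC: 132 - (1/2)q_F - q_C = 0, so q_C(q_F) = (132 - (1/2)q_F).
Flint substitutes q_C(q_F) into its own profit: π_F = q_F(175 - (1/2)q_F - (132 - (1/2)q_F)/2) - 43q_F = (109 - (1/4)q_F)q_F - 43q_F.
Leader FOC: 66 - (1/2)q_F = 0, so q_F = 132.
Then q_C = (132 - (1/2)·132) = 66.
Total output Q = 198, so price P = 175 - (1/2)·198 = 76.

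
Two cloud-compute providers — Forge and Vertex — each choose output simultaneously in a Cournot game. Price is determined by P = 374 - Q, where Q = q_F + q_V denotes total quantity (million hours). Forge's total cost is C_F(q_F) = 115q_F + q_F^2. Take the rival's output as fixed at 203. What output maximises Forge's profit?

14

With the rival's output fixed at 203, Forge's profit is π_F = (374 - 203 - q_F)q_F - (115q_F + q_F²) = (171 - q_F)q_F - (115q_F + q_F²).
∂π_F/∂q_F = 56 - 4q_F = 0, so q_F = 14.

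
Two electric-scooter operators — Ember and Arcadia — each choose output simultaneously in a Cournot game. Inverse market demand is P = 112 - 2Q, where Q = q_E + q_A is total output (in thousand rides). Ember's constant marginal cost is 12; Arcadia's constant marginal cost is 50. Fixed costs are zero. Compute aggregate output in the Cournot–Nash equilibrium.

27

Ember's profit: π_E = (112 - 2Q)q_E - (12q_E). Setting ∂π_E/∂q_E = 0: 100 - 4q_E - 2(q_A) = 0.
Arcadia's first-order condition: 62 - 4q_A - 2(q_E) = 0.
So q_E = (100 - 2q_A)/4 and q_A = (62 - 2q_E)/4.
Substituting one into the other gives q_E = 23 and q_A = 4.
Total output Q = 23 + 4 = 27.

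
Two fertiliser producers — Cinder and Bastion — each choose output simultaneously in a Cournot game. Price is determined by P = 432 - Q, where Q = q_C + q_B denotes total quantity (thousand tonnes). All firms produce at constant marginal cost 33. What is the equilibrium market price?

A representative firm's profit is π_i = q_i(432 - Q) - 33q_i.
First-order condition (treating rivals' output as given): 399 - 2q_i - q_j = 0.
With identical firms every q_j equals q_i, so q_j = q_i and 399 = 3q_i, giving q_i = 133.
Total output Q = 266, so price P = 432 - 266 = 166.

166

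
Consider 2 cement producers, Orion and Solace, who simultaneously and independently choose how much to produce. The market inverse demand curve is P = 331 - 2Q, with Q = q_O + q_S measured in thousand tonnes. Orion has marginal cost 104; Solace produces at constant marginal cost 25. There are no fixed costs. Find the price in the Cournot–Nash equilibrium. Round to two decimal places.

Orion's profit: π_O = (331 - 2Q)q_O - (104q_O). Setting ∂π_O/∂q_O = 0: 227 - 4q_O - 2(q_S) = 0.
Solace's first-order condition: 306 - 4q_S - 2(q_O) = 0.
So q_O = (227 - 2q_S)/4 and q_S = (306 - 2q_O)/4.
Solving the pair: q_O = 74/3, q_S = 385/6.
Total output Q = 533/6, so price P = 331 - 2·(533/6) = 460/3.

153.33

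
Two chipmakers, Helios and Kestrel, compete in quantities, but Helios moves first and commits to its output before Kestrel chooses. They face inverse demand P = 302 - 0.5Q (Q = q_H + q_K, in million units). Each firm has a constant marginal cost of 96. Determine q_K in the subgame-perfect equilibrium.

103

The follower Kestrel best-responds to any q_H: π_K = (302 - 0.5Q)q_K - 96q_K.
∂π_K/∂q_K = 206 - (1/2)q_H - q_K = 0 gives the reaction function q_K = (206 - (1/2)q_H).
The leader anticipates this reaction. Substituting into P = 302 - 0.5Q gives P = 199 - (1/4)q_H, so π_H = (199 - (1/4)q_H)q_H - 96q_H.
The leader's first-order condition 103 - (1/2)q_H = 0 yields q_H = 206.
Then q_K = (206 - (1/2)·206) = 103.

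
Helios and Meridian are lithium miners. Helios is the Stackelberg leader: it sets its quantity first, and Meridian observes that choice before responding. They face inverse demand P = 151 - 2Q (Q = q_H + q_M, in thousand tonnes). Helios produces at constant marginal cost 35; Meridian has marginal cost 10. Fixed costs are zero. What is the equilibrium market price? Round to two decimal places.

57.75

The follower Meridian best-responds to any q_H: π_M = (151 - 2Q)q_M - 10q_M.
∂π_M/∂q_M = 141 - 2q_H - 4q_M = 0 gives the reaction function q_M = (141 - 2q_H)/4.
The leader anticipates this reaction. Substituting into P = 151 - 2Q gives P = 161/2 - q_H, so π_H = (161/2 - q_H)q_H - 35q_H.
Leader FOC: 91/2 - 2q_H = 0, so q_H = 91/4.
Then q_M = (141 - 2·(91/4))/4 = 191/8.
Total output Q = 373/8, so price P = 151 - 2·(373/8) = 231/4.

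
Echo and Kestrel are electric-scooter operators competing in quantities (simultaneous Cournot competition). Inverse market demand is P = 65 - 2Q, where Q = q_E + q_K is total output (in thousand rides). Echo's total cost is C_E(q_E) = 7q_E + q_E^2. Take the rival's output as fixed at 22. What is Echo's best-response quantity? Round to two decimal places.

With the rival's output fixed at 22, Echo's profit is π_E = (65 - 2·22 - 2q_E)q_E - (7q_E + q_E²) = (21 - 2q_E)q_E - (7q_E + q_E²).
∂π_E/∂q_E = 14 - 6q_E = 0, so q_E = 7/3.

2.33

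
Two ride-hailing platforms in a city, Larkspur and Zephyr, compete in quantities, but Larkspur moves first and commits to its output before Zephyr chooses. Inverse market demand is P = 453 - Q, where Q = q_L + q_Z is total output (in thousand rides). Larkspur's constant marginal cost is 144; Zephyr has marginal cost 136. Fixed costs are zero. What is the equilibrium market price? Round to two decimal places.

219.25

Solve by backward induction. Given q_L, the follower Zephyr maximises π_Z = (453 - q_L - q_Z)q_Z - 136q_Z.
∂π_Z/∂q_Z = 317 - q_L - 2q_Z = 0 gives the reaction function q_Z = (317 - q_L)/2.
The leader anticipates this reaction. Substituting into P = 453 - Q gives P = 589/2 - (1/2)q_L, so π_L = (589/2 - (1/2)q_L)q_L - 144q_L.
Leader FOC: 301/2 - q_L = 0, so q_L = 301/2.
Then q_Z = (317 - 301/2)/2 = 333/4.
Total output Q = 935/4, so price P = 453 - 935/4 = 877/4.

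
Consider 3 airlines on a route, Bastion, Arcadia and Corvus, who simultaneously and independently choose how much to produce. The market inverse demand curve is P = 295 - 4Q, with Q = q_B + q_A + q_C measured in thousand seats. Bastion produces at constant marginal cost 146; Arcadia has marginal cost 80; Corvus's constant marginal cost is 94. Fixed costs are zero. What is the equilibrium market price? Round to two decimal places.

Bastion's profit: π_B = (295 - 4Q)q_B - (146q_B). Setting ∂π_B/∂q_B = 0: 149 - 8q_B - 4(q_A + q_C) = 0.
Arcadia's profit: π_A = (295 - 4Q)q_A - (80q_A). Setting ∂π_A/∂q_A = 0: 215 - 8q_A - 4(q_B + q_C) = 0.
Corvus's first-order condition: 201 - 8q_C - 4(q_B + q_A) = 0.
Adding the 3 first-order conditions: 565 − 16Q = 0, so Q = 565/16.
Back-substituting: q_B = (149 − 565/4)/4 = 31/16, q_A = (215 − 565/4)/4 = 295/16, q_C = (201 − 565/4)/4 = 239/16.
Total output Q = 565/16, so price P = 295 - 4·(565/16) = 615/4.

153.75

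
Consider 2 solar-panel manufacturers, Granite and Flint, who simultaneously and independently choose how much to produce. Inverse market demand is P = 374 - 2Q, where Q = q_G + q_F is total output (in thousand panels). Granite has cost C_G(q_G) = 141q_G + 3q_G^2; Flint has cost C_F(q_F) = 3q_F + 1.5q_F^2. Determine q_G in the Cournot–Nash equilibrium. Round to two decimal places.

Granite's profit: π_G = (374 - 2Q)q_G - (141q_G + 3q_G²). Setting ∂π_G/∂q_G = 0: 233 - 10q_G - 2(q_F) = 0.
Flint's profit: π_F = (374 - 2Q)q_F - (3q_F + (3/2)q_F²). Setting ∂π_F/∂q_F = 0: 371 - 7q_F - 2(q_G) = 0.
Rearranging gives the reaction functions q_G = (233 - 2q_F)/10 and q_F = (371 - 2q_G)/7.
Solving the pair: q_G = 889/66, q_F = 1622/33.

13.47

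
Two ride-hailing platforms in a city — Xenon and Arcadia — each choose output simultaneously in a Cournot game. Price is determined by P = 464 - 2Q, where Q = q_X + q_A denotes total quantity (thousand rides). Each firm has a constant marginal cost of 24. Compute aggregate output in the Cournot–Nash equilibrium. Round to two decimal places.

146.67

Each firm earns π_i = (464 - 2Q)q_i - 24q_i.
Setting ∂π_i/∂q_i = 0 with rivals' quantities fixed: 440 - 4q_i - 2q_j = 0.
With identical firms every q_j equals q_i, so q_j = q_i and 440 = 6q_i, giving q_i = 220/3.
Total output Q = 220/3 + 220/3 = 440/3.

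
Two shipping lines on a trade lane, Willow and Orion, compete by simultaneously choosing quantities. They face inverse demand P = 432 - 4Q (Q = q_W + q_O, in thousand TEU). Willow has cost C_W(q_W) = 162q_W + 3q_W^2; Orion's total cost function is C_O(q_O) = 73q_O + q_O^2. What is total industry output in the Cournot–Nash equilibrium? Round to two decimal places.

42.02

Willow's profit: π_W = (432 - 4Q)q_W - (162q_W + 3q_W²). Setting ∂π_W/∂q_W = 0: 270 - 14q_W - 4(q_O) = 0.
Orion's first-order condition: 359 - 10q_O - 4(q_W) = 0.
Best responses: q_W = (270 - 4q_O)/14, q_O = (359 - 4q_W)/10.
Substituting one into the other gives q_W = 316/31 and q_O = 1973/62.
Total output Q = 316/31 + 1973/62 = 42.0161.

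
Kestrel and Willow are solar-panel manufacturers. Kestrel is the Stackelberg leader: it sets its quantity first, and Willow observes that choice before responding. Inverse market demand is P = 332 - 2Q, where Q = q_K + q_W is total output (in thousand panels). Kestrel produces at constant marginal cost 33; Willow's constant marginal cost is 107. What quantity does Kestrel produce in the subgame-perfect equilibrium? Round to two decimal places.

93.25

The follower Willow best-responds to any q_K: π_W = (332 - 2Q)q_W - 107q_W.
Setting the follower's marginal profit to zero, 225 - 2q_K - 4q_W = 0, i.e. q_W = (225 - 2q_K)/4.
The leader anticipates this reaction. Substituting into P = 332 - 2Q gives P = 439/2 - q_K, so π_K = (439/2 - q_K)q_K - 33q_K.
Leader FOC: 373/2 - 2q_K = 0, so q_K = 373/4.
Then q_W = (225 - 2·(373/4))/4 = 77/8.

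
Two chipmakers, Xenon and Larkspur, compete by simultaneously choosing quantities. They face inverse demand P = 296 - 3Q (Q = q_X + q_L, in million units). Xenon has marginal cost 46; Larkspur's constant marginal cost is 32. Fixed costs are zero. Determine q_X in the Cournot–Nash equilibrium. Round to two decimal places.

Xenon's profit: π_X = (296 - 3Q)q_X - (46q_X). Setting ∂π_X/∂q_X = 0: 250 - 6q_X - 3(q_L) = 0.
Larkspur's profit: π_L = (296 - 3Q)q_L - (32q_L). Setting ∂π_L/∂q_L = 0: 264 - 6q_L - 3(q_X) = 0.
Best responses: q_X = (250 - 3q_L)/6, q_L = (264 - 3q_X)/6.
Substituting one into the other gives q_X = 236/9 and q_L = 278/9.

26.22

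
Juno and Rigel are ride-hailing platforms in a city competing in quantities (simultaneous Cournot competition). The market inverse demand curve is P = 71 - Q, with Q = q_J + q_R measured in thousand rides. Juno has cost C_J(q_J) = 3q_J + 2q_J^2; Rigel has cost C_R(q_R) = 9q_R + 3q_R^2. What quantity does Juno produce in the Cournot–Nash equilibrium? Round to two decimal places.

Juno's profit: π_J = (71 - Q)q_J - (3q_J + 2q_J²). Setting ∂π_J/∂q_J = 0: 68 - 6q_J - (q_R) = 0.
Rigel's first-order condition: 62 - 8q_R - (q_J) = 0.
So q_J = (68 - q_R)/6 and q_R = (62 - q_J)/8.
Substituting one into the other gives q_J = 482/47 and q_R = 304/47.

10.26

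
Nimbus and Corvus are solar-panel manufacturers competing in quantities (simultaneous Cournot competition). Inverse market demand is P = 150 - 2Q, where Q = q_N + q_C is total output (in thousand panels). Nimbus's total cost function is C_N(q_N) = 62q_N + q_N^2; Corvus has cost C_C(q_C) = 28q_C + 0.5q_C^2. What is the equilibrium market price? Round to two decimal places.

92.15

Nimbus's profit: π_N = (150 - 2Q)q_N - (62q_N + q_N²). Setting ∂π_N/∂q_N = 0: 88 - 6q_N - 2(q_C) = 0.
Corvus's profit: π_C = (150 - 2Q)q_C - (28q_C + (1/2)q_C²). Setting ∂π_C/∂q_C = 0: 122 - 5q_C - 2(q_N) = 0.
So q_N = (88 - 2q_C)/6 and q_C = (122 - 2q_N)/5.
Substituting one into the other gives q_N = 98/13 and q_C = 278/13.
Total output Q = 376/13, so price P = 150 - 2·(376/13) = 1198/13.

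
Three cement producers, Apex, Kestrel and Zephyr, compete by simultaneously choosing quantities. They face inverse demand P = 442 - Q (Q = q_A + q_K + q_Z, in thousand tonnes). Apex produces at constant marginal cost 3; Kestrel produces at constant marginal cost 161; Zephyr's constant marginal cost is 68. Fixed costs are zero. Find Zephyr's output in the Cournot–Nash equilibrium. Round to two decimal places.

100.50

Apex's profit: π_A = (442 - Q)q_A - (3q_A). Setting ∂π_A/∂q_A = 0: 439 - 2q_A - (q_K + q_Z) = 0.
Kestrel's first-order condition: 281 - 2q_K - (q_A + q_Z) = 0.
Zephyr's first-order condition: 374 - 2q_Z - (q_A + q_K) = 0.
Adding the 3 first-order conditions: 1094 − 4Q = 0, so Q = 547/2.
Back-substituting: q_A = (439 − 547/2) = 331/2, q_K = (281 − 547/2) = 15/2, q_Z = (374 − 547/2) = 201/2.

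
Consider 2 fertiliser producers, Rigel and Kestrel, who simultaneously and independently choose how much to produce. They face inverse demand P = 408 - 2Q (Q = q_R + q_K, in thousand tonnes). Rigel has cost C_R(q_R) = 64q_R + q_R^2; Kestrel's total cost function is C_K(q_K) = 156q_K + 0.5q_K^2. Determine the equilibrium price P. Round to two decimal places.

Rigel's profit: π_R = (408 - 2Q)q_R - (64q_R + q_R²). Setting ∂π_R/∂q_R = 0: 344 - 6q_R - 2(q_K) = 0.
Kestrel's first-order condition: 252 - 5q_K - 2(q_R) = 0.
Rearranging gives the reaction functions q_R = (344 - 2q_K)/6 and q_K = (252 - 2q_R)/5.
Substituting one into the other gives q_R = 608/13 and q_K = 412/13.
Total output Q = 1020/13, so price P = 408 - 2·(1020/13) = 251.0769.

251.08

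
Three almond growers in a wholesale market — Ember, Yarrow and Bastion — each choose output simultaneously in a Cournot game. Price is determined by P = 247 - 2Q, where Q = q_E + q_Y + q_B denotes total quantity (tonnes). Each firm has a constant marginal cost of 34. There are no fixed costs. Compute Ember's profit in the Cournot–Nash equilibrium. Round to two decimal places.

1417.78

Each firm earns π_i = (247 - 2Q)q_i - 34q_i.
First-order condition (treating rivals' output as given): 213 - 4q_i - 2·Σ_{j≠i} q_j = 0.
By symmetry each firm produces the same amount; substituting Σ_{j≠i} q_j = 2q_i yields q_i = 213/8.
Price P = 247 - 2·(639/8) = 349/4.
Ember's profit: (349/4 - 34)·(213/8) = 1417.7813.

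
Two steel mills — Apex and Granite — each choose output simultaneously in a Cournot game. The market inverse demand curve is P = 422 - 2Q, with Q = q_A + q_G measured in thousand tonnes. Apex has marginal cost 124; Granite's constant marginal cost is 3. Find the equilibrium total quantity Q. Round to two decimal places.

Apex's profit: π_A = (422 - 2Q)q_A - (124q_A). Setting ∂π_A/∂q_A = 0: 298 - 4q_A - 2(q_G) = 0.
Granite's first-order condition: 419 - 4q_G - 2(q_A) = 0.
So q_A = (298 - 2q_G)/4 and q_G = (419 - 2q_A)/4.
Substituting one into the other gives q_A = 59/2 and q_G = 90.
Total output Q = 59/2 + 90 = 239/2.

119.50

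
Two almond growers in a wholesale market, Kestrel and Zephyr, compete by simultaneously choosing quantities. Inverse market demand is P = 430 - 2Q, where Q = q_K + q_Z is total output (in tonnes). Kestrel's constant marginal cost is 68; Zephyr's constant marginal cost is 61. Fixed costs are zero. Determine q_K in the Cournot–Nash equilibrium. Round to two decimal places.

Kestrel's profit: π_K = (430 - 2Q)q_K - (68q_K). Setting ∂π_K/∂q_K = 0: 362 - 4q_K - 2(q_Z) = 0.
Zephyr's profit: π_Z = (430 - 2Q)q_Z - (61q_Z). Setting ∂π_Z/∂q_Z = 0: 369 - 4q_Z - 2(q_K) = 0.
Rearranging gives the reaction functions q_K = (362 - 2q_Z)/4 and q_Z = (369 - 2q_K)/4.
Substituting one into the other gives q_K = 355/6 and q_Z = 188/3.

59.17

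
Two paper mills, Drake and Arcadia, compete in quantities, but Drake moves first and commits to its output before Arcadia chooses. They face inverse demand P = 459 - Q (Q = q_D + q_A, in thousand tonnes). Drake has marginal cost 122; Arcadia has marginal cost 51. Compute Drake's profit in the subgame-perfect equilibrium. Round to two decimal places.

Solve by backward induction. Given q_D, the follower Arcadia maximises π_A = (459 - q_D - q_A)q_A - 51q_A.
∂π_A/∂q_A = 408 - q_D - 2q_A = 0 gives the reaction function q_A = (408 - q_D)/2.
The leader anticipates this reaction. Substituting into P = 459 - Q gives P = 255 - (1/2)q_D, so π_D = (255 - (1/2)q_D)q_D - 122q_D.
Maximising: ∂π_D/∂q_D = 133 - q_D = 0, giving q_D = 133.
Then q_A = (408 - 133)/2 = 275/2.
Price P = 459 - 541/2 = 377/2.
Drake's profit: (377/2 - 122)·133 = 8844.5000.

8844.50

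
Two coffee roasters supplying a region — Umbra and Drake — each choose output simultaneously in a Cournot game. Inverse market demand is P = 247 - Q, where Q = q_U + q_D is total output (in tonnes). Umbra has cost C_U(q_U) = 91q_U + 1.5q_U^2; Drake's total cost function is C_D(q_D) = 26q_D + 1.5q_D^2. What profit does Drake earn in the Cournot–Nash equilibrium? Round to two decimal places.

Umbra's profit: π_U = (247 - Q)q_U - (91q_U + (3/2)q_U²). Setting ∂π_U/∂q_U = 0: 156 - 5q_U - (q_D) = 0.
Drake's first-order condition: 221 - 5q_D - (q_U) = 0.
So q_U = (156 - q_D)/5 and q_D = (221 - q_U)/5.
Substituting one into the other gives q_U = 559/24 and q_D = 949/24.
Price P = 247 - 377/6 = 1105/6.
Drake's profit: (1105/6)·(949/24) - 26·(949/24) - (3/2)(949/24)² = 3908.8585.

3908.86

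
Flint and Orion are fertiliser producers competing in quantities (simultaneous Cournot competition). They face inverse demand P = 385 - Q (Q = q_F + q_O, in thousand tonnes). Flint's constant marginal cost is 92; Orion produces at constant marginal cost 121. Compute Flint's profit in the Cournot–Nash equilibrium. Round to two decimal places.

11520.44

Flint's profit: π_F = (385 - Q)q_F - (92q_F). Setting ∂π_F/∂q_F = 0: 293 - 2q_F - (q_O) = 0.
Orion's first-order condition: 264 - 2q_O - (q_F) = 0.
So q_F = (293 - q_O)/2 and q_O = (264 - q_F)/2.
Substituting one into the other gives q_F = 322/3 and q_O = 235/3.
Price P = 385 - 557/3 = 598/3.
Flint's profit: (598/3 - 92)·(322/3) = 11520.4444.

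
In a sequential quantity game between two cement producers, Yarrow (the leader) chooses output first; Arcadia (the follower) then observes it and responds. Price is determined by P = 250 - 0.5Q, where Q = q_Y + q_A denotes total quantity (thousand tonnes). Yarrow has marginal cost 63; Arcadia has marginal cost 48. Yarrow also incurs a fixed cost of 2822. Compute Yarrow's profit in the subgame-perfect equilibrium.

4574

Solve by backward induction. Given q_Y, the follower Arcadia maximises π_A = (250 - (1/2)q_Y - (1/2)q_A)q_A - 48q_A.
∂π_A/∂q_A = 202 - (1/2)q_Y - q_A = 0 gives the reaction function q_A = (202 - (1/2)q_Y).
Yarrow substitutes q_A(q_Y) into its own profit: π_Y = q_Y(250 - (1/2)q_Y - (202 - (1/2)q_Y)/2) - 63q_Y = (149 - (1/4)q_Y)q_Y - 63q_Y.
The leader's first-order condition 86 - (1/2)q_Y = 0 yields q_Y = 172.
Then q_A = (202 - (1/2)·172) = 116.
Price P = 250 - (1/2)·288 = 106.
Yarrow's profit: (106 - 63)·172 - 2822 = 4574.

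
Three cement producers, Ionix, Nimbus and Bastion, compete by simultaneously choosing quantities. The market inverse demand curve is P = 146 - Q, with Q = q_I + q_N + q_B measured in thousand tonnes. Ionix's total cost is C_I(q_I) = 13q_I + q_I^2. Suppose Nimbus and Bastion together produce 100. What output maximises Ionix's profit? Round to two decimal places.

With rivals' combined output fixed at 100, Ionix's profit is π_I = (146 - 100 - q_I)q_I - (13q_I + q_I²) = (46 - q_I)q_I - (13q_I + q_I²).
∂π_I/∂q_I = 33 - 4q_I = 0, so q_I = 33/4.

8.25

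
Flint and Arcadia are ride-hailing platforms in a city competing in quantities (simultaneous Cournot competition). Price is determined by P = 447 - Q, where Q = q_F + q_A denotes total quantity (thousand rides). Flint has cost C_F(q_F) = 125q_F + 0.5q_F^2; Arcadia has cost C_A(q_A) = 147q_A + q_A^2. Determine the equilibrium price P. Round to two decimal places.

Flint's profit: π_F = (447 - Q)q_F - (125q_F + (1/2)q_F²). Setting ∂π_F/∂q_F = 0: 322 - 3q_F - (q_A) = 0.
Arcadia's profit: π_A = (447 - Q)q_A - (147q_A + q_A²). Setting ∂π_A/∂q_A = 0: 300 - 4q_A - (q_F) = 0.
Rearranging gives the reaction functions q_F = (322 - q_A)/3 and q_A = (300 - q_F)/4.
Substituting one into the other gives q_F = 988/11 and q_A = 578/11.
Total output Q = 1566/11, so price P = 447 - 1566/11 = 304.6364.

304.64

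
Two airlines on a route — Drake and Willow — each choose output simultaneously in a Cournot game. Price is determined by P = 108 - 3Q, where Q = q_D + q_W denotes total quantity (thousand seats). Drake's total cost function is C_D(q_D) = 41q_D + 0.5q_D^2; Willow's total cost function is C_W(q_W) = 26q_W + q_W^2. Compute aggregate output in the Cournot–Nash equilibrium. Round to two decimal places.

Drake's profit: π_D = (108 - 3Q)q_D - (41q_D + (1/2)q_D²). Setting ∂π_D/∂q_D = 0: 67 - 7q_D - 3(q_W) = 0.
Willow's first-order condition: 82 - 8q_W - 3(q_D) = 0.
Best responses: q_D = (67 - 3q_W)/7, q_W = (82 - 3q_D)/8.
Substituting one into the other gives q_D = 290/47 and q_W = 373/47.
Total output Q = 290/47 + 373/47 = 663/47.

14.11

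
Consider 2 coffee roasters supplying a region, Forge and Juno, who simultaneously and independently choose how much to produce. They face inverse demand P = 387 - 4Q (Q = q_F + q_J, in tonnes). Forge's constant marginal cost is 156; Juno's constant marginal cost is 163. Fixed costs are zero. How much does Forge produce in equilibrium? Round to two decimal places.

19.83

Forge's profit: π_F = (387 - 4Q)q_F - (156q_F). Setting ∂π_F/∂q_F = 0: 231 - 8q_F - 4(q_J) = 0.
Juno's profit: π_J = (387 - 4Q)q_J - (163q_J). Setting ∂π_J/∂q_J = 0: 224 - 8q_J - 4(q_F) = 0.
Best responses: q_F = (231 - 4q_J)/8, q_J = (224 - 4q_F)/8.
Substituting one into the other gives q_F = 119/6 and q_J = 217/12.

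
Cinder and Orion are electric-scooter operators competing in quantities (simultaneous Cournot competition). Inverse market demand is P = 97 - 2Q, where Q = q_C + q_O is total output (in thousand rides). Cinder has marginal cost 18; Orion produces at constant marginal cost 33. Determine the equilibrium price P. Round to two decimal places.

Cinder's profit: π_C = (97 - 2Q)q_C - (18q_C). Setting ∂π_C/∂q_C = 0: 79 - 4q_C - 2(q_O) = 0.
Orion's first-order condition: 64 - 4q_O - 2(q_C) = 0.
Rearranging gives the reaction functions q_C = (79 - 2q_O)/4 and q_O = (64 - 2q_C)/4.
Solving the pair: q_C = 47/3, q_O = 49/6.
Total output Q = 143/6, so price P = 97 - 2·(143/6) = 148/3.

49.33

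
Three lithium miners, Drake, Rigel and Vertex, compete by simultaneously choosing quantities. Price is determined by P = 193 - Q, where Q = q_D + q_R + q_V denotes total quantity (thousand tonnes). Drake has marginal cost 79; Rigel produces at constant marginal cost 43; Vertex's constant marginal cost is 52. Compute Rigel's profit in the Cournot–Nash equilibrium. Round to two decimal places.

Drake's profit: π_D = (193 - Q)q_D - (79q_D). Setting ∂π_D/∂q_D = 0: 114 - 2q_D - (q_R + q_V) = 0.
Rigel's profit: π_R = (193 - Q)q_R - (43q_R). Setting ∂π_R/∂q_R = 0: 150 - 2q_R - (q_D + q_V) = 0.
Vertex's first-order condition: 141 - 2q_V - (q_D + q_R) = 0.
Summing all 3 equations gives 405 − 4Q = 0, hence Q = 405/4.
Back-substituting: q_D = (114 − 405/4) = 51/4, q_R = (150 − 405/4) = 195/4, q_V = (141 − 405/4) = 159/4.
Price P = 193 - 405/4 = 367/4.
Rigel's profit: (367/4 - 43)·(195/4) = 2376.5625.

2376.56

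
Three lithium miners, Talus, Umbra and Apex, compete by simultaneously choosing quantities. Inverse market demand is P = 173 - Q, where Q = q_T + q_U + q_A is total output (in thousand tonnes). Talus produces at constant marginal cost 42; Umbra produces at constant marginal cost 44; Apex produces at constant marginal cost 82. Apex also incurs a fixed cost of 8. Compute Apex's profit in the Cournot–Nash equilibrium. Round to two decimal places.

2.56

Talus's profit: π_T = (173 - Q)q_T - (42q_T). Setting ∂π_T/∂q_T = 0: 131 - 2q_T - (q_U + q_A) = 0.
Umbra's profit: π_U = (173 - Q)q_U - (44q_U). Setting ∂π_U/∂q_U = 0: 129 - 2q_U - (q_T + q_A) = 0.
Apex's profit: π_A = (173 - Q)q_A - (82q_A). Setting ∂π_A/∂q_A = 0: 91 - 2q_A - (q_T + q_U) = 0.
Adding the 3 conditions: 351 − 2Q − 2Q = 0, i.e. Q = 351/4.
Back-substituting: q_T = (131 − 351/4) = 173/4, q_U = (129 − 351/4) = 165/4, q_A = (91 − 351/4) = 13/4.
Price P = 173 - 351/4 = 341/4.
Apex's profit: (341/4 - 82)·(13/4) - 8 = 41/16.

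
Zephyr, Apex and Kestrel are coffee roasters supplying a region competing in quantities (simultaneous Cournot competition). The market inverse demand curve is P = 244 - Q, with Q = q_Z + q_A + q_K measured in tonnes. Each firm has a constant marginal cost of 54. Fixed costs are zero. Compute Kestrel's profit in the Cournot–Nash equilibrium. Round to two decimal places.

2256.25

Each firm earns π_i = (244 - Q)q_i - 54q_i.
First-order condition (treating rivals' output as given): 190 - 2q_i - Σ_{j≠i} q_j = 0.
With identical firms every q_j equals q_i, so Σ_{j≠i} q_j = 2q_i and 190 = 4q_i, giving q_i = 95/2.
Price P = 244 - 285/2 = 203/2.
Kestrel's profit: (203/2 - 54)·(95/2) = 2256.2500.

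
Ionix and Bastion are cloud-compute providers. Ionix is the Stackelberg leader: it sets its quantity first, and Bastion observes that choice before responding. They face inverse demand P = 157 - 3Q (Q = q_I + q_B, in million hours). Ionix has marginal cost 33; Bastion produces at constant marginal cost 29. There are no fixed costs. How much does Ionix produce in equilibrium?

The follower Bastion best-responds to any q_I: π_B = (157 - 3Q)q_B - 29q_B.
Follower FOC: 128 - 3q_I - 6q_B = 0, so q_B(q_I) = (128 - 3q_I)/6.
The leader anticipates this reaction. Substituting into P = 157 - 3Q gives P = 93 - (3/2)q_I, so π_I = (93 - (3/2)q_I)q_I - 33q_I.
The leader's first-order condition 60 - 3q_I = 0 yields q_I = 20.
Then q_B = (128 - 3·20)/6 = 34/3.

20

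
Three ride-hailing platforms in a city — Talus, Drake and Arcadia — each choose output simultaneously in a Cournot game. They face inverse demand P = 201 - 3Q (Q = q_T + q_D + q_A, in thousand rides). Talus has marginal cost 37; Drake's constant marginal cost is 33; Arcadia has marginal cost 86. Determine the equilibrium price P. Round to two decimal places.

Talus's profit: π_T = (201 - 3Q)q_T - (37q_T). Setting ∂π_T/∂q_T = 0: 164 - 6q_T - 3(q_D + q_A) = 0.
Drake's first-order condition: 168 - 6q_D - 3(q_T + q_A) = 0.
Arcadia's profit: π_A = (201 - 3Q)q_A - (86q_A). Setting ∂π_A/∂q_A = 0: 115 - 6q_A - 3(q_T + q_D) = 0.
Summing all 3 equations gives 447 − 12Q = 0, hence Q = 149/4.
Back-substituting: q_T = (164 − 447/4)/3 = 209/12, q_D = (168 − 447/4)/3 = 75/4, q_A = (115 − 447/4)/3 = 13/12.
Total output Q = 149/4, so price P = 201 - 3·(149/4) = 357/4.

89.25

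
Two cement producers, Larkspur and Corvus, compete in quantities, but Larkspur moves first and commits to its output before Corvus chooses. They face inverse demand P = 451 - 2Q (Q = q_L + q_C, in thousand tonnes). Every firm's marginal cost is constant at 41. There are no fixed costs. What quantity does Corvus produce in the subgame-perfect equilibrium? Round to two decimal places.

The follower Corvus best-responds to any q_L: π_C = (451 - 2Q)q_C - 41q_C.
Follower FOC: 410 - 2q_L - 4q_C = 0, so q_C(q_L) = (410 - 2q_L)/4.
Larkspur substitutes q_C(q_L) into its own profit: π_L = q_L(451 - 2q_L - (410 - 2q_L)/2) - 41q_L = (246 - q_L)q_L - 41q_L.
Leader FOC: 205 - 2q_L = 0, so q_L = 205/2.
Then q_C = (410 - 2·(205/2))/4 = 205/4.

51.25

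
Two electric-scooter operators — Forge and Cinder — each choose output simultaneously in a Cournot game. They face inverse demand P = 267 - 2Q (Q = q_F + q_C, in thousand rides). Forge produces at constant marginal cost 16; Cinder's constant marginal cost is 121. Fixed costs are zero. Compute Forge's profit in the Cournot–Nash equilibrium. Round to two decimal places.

7040.89

Forge's profit: π_F = (267 - 2Q)q_F - (16q_F). Setting ∂π_F/∂q_F = 0: 251 - 4q_F - 2(q_C) = 0.
Cinder's first-order condition: 146 - 4q_C - 2(q_F) = 0.
Rearranging gives the reaction functions q_F = (251 - 2q_C)/4 and q_C = (146 - 2q_F)/4.
Solving the pair: q_F = 178/3, q_C = 41/6.
Price P = 267 - 2·(397/6) = 404/3.
Forge's profit: (404/3 - 16)·(178/3) = 7040.8889.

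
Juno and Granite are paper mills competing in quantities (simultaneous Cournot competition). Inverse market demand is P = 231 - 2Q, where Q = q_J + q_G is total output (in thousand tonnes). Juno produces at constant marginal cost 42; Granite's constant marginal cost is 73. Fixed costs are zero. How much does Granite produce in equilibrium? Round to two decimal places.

21.17

Juno's profit: π_J = (231 - 2Q)q_J - (42q_J). Setting ∂π_J/∂q_J = 0: 189 - 4q_J - 2(q_G) = 0.
Granite's first-order condition: 158 - 4q_G - 2(q_J) = 0.
Best responses: q_J = (189 - 2q_G)/4, q_G = (158 - 2q_J)/4.
Substituting one into the other gives q_J = 110/3 and q_G = 127/6.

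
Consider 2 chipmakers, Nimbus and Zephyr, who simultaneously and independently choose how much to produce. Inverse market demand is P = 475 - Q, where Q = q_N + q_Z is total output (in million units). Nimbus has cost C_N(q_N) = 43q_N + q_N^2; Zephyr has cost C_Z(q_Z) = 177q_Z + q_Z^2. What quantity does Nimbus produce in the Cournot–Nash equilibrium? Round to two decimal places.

95.33

Nimbus's profit: π_N = (475 - Q)q_N - (43q_N + q_N²). Setting ∂π_N/∂q_N = 0: 432 - 4q_N - (q_Z) = 0.
Zephyr's profit: π_Z = (475 - Q)q_Z - (177q_Z + q_Z²). Setting ∂π_Z/∂q_Z = 0: 298 - 4q_Z - (q_N) = 0.
So q_N = (432 - q_Z)/4 and q_Z = (298 - q_N)/4.
Substituting one into the other gives q_N = 286/3 and q_Z = 152/3.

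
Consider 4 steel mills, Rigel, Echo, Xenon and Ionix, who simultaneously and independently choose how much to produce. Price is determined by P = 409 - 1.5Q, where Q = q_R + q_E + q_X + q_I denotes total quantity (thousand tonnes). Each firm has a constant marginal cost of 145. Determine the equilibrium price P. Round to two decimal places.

A representative firm's profit is π_i = q_i(409 - 1.5Q) - 145q_i.
Setting ∂π_i/∂q_i = 0 with rivals' quantities fixed: 264 - 3q_i - (3/2)·Σ_{j≠i} q_j = 0.
By symmetry each firm produces the same amount; substituting Σ_{j≠i} q_j = 3q_i yields q_i = 264/(15/2) = 176/5.
Total output Q = 704/5, so price P = 409 - (3/2)·(704/5) = 989/5.

197.80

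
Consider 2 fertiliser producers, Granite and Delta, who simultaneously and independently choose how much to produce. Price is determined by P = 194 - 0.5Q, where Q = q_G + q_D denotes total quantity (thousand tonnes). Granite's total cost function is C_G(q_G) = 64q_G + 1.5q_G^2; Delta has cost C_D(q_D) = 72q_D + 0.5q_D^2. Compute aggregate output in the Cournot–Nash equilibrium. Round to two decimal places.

Granite's profit: π_G = (194 - 0.5Q)q_G - (64q_G + (3/2)q_G²). Setting ∂π_G/∂q_G = 0: 130 - 4q_G - (1/2)(q_D) = 0.
Delta's first-order condition: 122 - 2q_D - (1/2)(q_G) = 0.
Rearranging gives the reaction functions q_G = (130 - (1/2)q_D)/4 and q_D = (122 - (1/2)q_G)/2.
Solving the pair: q_G = 796/31, q_D = 1692/31.
Total output Q = 796/31 + 1692/31 = 80.2581.

80.26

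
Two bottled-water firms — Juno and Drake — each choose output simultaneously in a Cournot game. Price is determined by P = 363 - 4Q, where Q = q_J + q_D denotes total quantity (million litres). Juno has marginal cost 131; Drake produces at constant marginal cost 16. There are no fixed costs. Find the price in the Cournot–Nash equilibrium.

170

Juno's profit: π_J = (363 - 4Q)q_J - (131q_J). Setting ∂π_J/∂q_J = 0: 232 - 8q_J - 4(q_D) = 0.
Drake's first-order condition: 347 - 8q_D - 4(q_J) = 0.
So q_J = (232 - 4q_D)/8 and q_D = (347 - 4q_J)/8.
Solving the pair: q_J = 39/4, q_D = 77/2.
Total output Q = 193/4, so price P = 363 - 4·(193/4) = 170.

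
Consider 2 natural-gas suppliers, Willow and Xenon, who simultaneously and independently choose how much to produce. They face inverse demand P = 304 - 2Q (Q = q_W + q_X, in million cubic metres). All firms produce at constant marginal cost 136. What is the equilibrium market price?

Each firm earns π_i = (304 - 2Q)q_i - 136q_i.
First-order condition (treating rivals' output as given): 168 - 4q_i - 2q_j = 0.
By symmetry each firm produces the same amount; substituting q_j = q_i yields q_i = 168/6 = 28.
Total output Q = 56, so price P = 304 - 2·56 = 192.

192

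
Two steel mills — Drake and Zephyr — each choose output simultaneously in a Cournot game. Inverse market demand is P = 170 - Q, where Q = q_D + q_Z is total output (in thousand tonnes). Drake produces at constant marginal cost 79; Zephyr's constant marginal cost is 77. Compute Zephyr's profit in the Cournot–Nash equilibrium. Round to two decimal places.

1002.78

Drake's profit: π_D = (170 - Q)q_D - (79q_D). Setting ∂π_D/∂q_D = 0: 91 - 2q_D - (q_Z) = 0.
Zephyr's first-order condition: 93 - 2q_Z - (q_D) = 0.
Rearranging gives the reaction functions q_D = (91 - q_Z)/2 and q_Z = (93 - q_D)/2.
Solving the pair: q_D = 89/3, q_Z = 95/3.
Price P = 170 - 184/3 = 326/3.
Zephyr's profit: (326/3 - 77)·(95/3) = 1002.7778.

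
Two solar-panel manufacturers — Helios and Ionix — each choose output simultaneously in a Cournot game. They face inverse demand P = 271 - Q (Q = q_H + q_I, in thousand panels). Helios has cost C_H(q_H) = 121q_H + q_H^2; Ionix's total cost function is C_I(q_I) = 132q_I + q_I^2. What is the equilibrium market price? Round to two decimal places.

Helios's profit: π_H = (271 - Q)q_H - (121q_H + q_H²). Setting ∂π_H/∂q_H = 0: 150 - 4q_H - (q_I) = 0.
Ionix's profit: π_I = (271 - Q)q_I - (132q_I + q_I²). Setting ∂π_I/∂q_I = 0: 139 - 4q_I - (q_H) = 0.
Rearranging gives the reaction functions q_H = (150 - q_I)/4 and q_I = (139 - q_H)/4.
Solving the pair: q_H = 461/15, q_I = 406/15.
Total output Q = 289/5, so price P = 271 - 289/5 = 1066/5.

213.20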